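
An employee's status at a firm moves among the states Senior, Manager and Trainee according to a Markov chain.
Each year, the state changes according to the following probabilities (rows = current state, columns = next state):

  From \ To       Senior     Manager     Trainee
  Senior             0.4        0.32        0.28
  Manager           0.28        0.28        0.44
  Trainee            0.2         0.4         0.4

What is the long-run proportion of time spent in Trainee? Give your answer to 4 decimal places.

0.3794

Let the stationary distribution be π with π = πP and π_1 + π_2 + π_3 = 1.
π_1 = 0.4·π_1 + 0.28·π_2 + 0.2·π_3
π_2 = 0.32·π_1 + 0.28·π_2 + 0.4·π_3
Solving with the normalization constraint gives π = (0.2837, 0.3369, 0.3794).
So the stationary probability of Trainee is 0.3794.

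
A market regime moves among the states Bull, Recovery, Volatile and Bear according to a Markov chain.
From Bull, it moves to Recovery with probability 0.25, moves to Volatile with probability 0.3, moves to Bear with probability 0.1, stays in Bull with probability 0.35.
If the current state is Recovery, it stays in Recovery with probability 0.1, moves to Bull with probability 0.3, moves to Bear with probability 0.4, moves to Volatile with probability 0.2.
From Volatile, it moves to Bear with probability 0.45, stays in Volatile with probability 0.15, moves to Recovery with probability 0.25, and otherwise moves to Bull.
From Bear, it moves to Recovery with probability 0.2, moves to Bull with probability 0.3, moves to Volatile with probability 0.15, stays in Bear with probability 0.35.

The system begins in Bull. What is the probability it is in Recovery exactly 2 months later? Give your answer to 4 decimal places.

0.2075

Propagate the distribution vector 2 months from Bull.
After 0 months: (1.0000, 0.0000, 0.0000, 0.0000)
After 1 month: (0.3500, 0.2500, 0.3000, 0.1000)
After 2 months: (0.2725, 0.2075, 0.2150, 0.3050)
P(in Recovery after 2 months) = 0.2075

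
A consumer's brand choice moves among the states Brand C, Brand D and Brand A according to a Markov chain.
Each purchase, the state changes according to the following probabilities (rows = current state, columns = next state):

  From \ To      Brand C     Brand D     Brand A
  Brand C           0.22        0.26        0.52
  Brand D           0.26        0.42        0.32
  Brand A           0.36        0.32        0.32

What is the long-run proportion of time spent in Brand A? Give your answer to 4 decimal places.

0.3773

Let the stationary distribution be π with π = πP and π_1 + π_2 + π_3 = 1.
π_1 = 0.22·π_1 + 0.26·π_2 + 0.36·π_3
π_2 = 0.26·π_1 + 0.42·π_2 + 0.32·π_3
Solving with the normalization constraint gives π = (0.2863, 0.3365, 0.3773).
So the stationary probability of Brand A is 0.3773.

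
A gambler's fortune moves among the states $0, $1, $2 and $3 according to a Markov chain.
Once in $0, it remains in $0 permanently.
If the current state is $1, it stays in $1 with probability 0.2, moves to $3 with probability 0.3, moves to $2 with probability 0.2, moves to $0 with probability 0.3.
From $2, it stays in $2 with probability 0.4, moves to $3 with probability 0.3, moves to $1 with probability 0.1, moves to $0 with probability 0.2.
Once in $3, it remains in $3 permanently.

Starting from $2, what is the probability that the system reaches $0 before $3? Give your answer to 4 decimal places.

Let h(s) be the probability of absorption at $0 starting from transient state s. Then h($0) = 1 and h($3) = 0. By first-step analysis:
h($1) = 0.3·1 + 0.2·h($1) + 0.2·h($2) + 0.3·0
h($2) = 0.2·1 + 0.1·h($1) + 0.4·h($2) + 0.3·0
Solving: h($1) = 0.4783, h($2) = 0.4130.
Starting from $2, the probability is 0.4130.

0.4130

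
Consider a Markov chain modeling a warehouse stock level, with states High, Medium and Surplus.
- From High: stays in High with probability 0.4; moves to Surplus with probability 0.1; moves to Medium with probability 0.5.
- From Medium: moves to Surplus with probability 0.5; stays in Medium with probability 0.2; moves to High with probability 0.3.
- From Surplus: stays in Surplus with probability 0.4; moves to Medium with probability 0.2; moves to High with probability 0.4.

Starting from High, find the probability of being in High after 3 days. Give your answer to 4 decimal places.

Propagate the distribution vector 3 days from High.
After 0 days: (1.0000, 0.0000, 0.0000)
After 1 day: (0.4000, 0.5000, 0.1000)
After 2 days: (0.3500, 0.3200, 0.3300)
After 3 days: (0.3680, 0.3050, 0.3270)
P(in High after 3 days) = 0.3680

0.3680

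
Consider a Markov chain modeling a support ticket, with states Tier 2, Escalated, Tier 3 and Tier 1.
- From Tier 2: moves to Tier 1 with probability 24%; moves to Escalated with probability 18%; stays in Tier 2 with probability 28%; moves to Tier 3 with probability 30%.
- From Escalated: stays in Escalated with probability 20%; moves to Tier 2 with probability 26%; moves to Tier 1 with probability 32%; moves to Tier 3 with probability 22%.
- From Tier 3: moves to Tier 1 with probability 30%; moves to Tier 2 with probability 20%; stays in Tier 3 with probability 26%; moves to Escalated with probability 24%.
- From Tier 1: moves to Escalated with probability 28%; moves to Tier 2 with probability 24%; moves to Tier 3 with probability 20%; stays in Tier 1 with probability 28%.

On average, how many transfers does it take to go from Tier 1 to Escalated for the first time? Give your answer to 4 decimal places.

4.0574

Let t(s) be the expected number of transfers to first reach Escalated from state s, with t(Escalated) = 0. Conditioning on the first transfer:
t(Tier 2) = 1 + 0.28·t(Tier 2) + 0.3·t(Tier 3) + 0.24·t(Tier 1)
t(Tier 3) = 1 + 0.2·t(Tier 2) + 0.26·t(Tier 3) + 0.3·t(Tier 1)
t(Tier 1) = 1 + 0.24·t(Tier 2) + 0.2·t(Tier 3) + 0.28·t(Tier 1)
Solving: t(Tier 2) = 4.4961, t(Tier 3) = 4.2114, t(Tier 1) = 4.0574.
Expected transfers from Tier 1 to Escalated: 4.0574.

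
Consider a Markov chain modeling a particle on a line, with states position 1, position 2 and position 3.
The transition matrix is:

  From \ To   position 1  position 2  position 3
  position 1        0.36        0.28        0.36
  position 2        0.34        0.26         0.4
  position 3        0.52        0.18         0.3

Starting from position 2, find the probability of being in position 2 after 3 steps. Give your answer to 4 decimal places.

Propagate the distribution vector 3 steps from position 2.
After 0 steps: (0.0000, 1.0000, 0.0000)
After 1 step: (0.3400, 0.2600, 0.4000)
After 2 steps: (0.4188, 0.2348, 0.3464)
After 3 steps: (0.4107, 0.2407, 0.3486)
P(in position 2 after 3 steps) = 0.2407

0.2407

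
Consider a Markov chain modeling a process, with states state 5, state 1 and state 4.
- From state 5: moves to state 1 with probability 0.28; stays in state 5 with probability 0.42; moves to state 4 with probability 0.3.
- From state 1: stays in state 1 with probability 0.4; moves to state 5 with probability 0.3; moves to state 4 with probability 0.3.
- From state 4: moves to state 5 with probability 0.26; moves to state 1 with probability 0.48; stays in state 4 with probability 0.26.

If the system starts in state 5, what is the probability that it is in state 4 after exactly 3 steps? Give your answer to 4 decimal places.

Propagate the distribution vector 3 steps from state 5.
After 0 steps: (1.0000, 0.0000, 0.0000)
After 1 step: (0.4200, 0.2800, 0.3000)
After 2 steps: (0.3384, 0.3736, 0.2880)
After 3 steps: (0.3291, 0.3824, 0.2885)
P(in state 4 after 3 steps) = 0.2885

0.2885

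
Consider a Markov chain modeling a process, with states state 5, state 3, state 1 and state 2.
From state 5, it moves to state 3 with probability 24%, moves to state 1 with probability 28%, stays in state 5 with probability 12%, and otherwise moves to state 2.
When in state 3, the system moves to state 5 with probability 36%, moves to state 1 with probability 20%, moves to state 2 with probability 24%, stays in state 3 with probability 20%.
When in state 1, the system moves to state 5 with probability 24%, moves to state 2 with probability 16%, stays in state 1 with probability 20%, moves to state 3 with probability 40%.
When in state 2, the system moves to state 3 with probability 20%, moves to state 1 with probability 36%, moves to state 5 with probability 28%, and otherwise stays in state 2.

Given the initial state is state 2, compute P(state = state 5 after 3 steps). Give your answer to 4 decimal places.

0.2548

Propagate the distribution vector 3 steps from state 2.
After 0 steps: (0.0000, 0.0000, 0.0000, 1.0000)
After 1 step: (0.2800, 0.2000, 0.3600, 0.1600)
After 2 steps: (0.2368, 0.2832, 0.2480, 0.2320)
After 3 steps: (0.2548, 0.2591, 0.2561, 0.2300)
P(in state 5 after 3 steps) = 0.2548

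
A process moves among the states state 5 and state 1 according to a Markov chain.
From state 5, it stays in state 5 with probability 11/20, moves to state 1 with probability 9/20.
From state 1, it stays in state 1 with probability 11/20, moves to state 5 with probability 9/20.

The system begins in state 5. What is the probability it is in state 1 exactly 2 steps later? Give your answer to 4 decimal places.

Sum over the intermediate state after 1 step:
P = P(state 5→state 5)·P(state 5→state 1) + P(state 5→state 1)·P(state 1→state 1)
  = 0.55×0.45 + 0.45×0.55
  = 0.2475 + 0.2475 = 0.4950

0.4950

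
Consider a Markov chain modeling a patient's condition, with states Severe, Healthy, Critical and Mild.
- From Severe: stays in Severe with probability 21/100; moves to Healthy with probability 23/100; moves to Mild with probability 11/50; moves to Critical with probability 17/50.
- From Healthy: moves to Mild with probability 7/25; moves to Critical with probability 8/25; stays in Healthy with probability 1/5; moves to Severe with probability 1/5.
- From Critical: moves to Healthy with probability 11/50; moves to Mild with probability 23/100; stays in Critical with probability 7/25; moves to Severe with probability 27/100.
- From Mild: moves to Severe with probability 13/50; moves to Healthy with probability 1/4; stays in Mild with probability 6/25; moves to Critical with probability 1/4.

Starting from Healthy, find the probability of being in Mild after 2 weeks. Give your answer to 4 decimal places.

Propagate the distribution vector 2 weeks from Healthy.
After 0 weeks: (0.0000, 1.0000, 0.0000, 0.0000)
After 1 week: (0.2000, 0.2000, 0.3200, 0.2800)
After 2 weeks: (0.2412, 0.2264, 0.2916, 0.2408)
P(in Mild after 2 weeks) = 0.2408

0.2408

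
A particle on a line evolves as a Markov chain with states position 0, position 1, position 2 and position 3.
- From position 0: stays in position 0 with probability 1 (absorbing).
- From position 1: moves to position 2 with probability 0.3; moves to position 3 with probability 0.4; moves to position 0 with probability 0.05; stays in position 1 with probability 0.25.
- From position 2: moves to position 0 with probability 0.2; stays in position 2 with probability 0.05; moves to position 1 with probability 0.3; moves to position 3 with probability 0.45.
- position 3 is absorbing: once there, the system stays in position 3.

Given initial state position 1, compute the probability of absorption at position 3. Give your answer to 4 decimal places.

Let h(s) be the probability of absorption at position 3 starting from transient state s. Then h(position 3) = 1 and h(position 0) = 0. By first-step analysis:
h(position 1) = 0.05·0 + 0.25·h(position 1) + 0.3·h(position 2) + 0.4·1
h(position 2) = 0.2·0 + 0.3·h(position 1) + 0.05·h(position 2) + 0.45·1
Solving: h(position 1) = 0.8273, h(position 2) = 0.7349.
Starting from position 1, the probability is 0.8273.

0.8273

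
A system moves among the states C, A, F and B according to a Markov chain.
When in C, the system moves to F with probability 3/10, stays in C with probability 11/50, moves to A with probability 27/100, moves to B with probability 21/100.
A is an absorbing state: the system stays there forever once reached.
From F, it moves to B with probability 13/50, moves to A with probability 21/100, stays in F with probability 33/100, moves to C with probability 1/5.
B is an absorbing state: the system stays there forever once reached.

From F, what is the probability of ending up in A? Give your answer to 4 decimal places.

Let h(s) be the probability of absorption at A starting from transient state s. Then h(A) = 1 and h(B) = 0. By first-step analysis:
h(C) = 0.22·h(C) + 0.27·1 + 0.3·h(F) + 0.21·0
h(F) = 0.2·h(C) + 0.21·1 + 0.33·h(F) + 0.26·0
Solving: h(C) = 0.5272, h(F) = 0.4708.
Starting from F, the probability is 0.4708.

0.4708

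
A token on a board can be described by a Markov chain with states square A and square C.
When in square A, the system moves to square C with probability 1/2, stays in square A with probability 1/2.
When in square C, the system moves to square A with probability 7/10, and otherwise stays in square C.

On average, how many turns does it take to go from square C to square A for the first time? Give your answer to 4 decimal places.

Let t(s) be the expected number of turns to first reach square A from state s, with t(square A) = 0. Conditioning on the first turn:
t(square C) = 1 + 0.3·t(square C)
Solving: t(square C) = 1.4286.
Expected turns from square C to square A: 1.4286.

1.4286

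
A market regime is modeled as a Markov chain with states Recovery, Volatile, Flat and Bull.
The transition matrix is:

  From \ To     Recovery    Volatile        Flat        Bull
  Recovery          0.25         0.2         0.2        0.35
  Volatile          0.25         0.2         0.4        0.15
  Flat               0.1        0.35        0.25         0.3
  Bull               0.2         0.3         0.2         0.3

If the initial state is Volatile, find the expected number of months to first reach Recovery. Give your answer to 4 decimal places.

5.2000

Let t(s) be the expected number of months to first reach Recovery from state s, with t(Recovery) = 0. Conditioning on the first month:
t(Volatile) = 1 + 0.2·t(Volatile) + 0.4·t(Flat) + 0.15·t(Bull)
t(Flat) = 1 + 0.35·t(Volatile) + 0.25·t(Flat) + 0.3·t(Bull)
t(Bull) = 1 + 0.3·t(Volatile) + 0.2·t(Flat) + 0.3·t(Bull)
Solving: t(Volatile) = 5.2000, t(Flat) = 5.8968, t(Bull) = 5.3419.
Expected months from Volatile to Recovery: 5.2000.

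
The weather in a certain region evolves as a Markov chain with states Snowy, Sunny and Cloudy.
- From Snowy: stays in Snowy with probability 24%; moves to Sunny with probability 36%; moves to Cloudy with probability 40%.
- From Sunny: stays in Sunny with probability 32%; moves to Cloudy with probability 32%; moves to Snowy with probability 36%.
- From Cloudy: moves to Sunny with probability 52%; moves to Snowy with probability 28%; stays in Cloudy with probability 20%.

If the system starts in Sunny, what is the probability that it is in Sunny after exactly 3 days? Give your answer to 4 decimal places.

0.3937

Propagate the distribution vector 3 days from Sunny.
After 0 days: (0.0000, 1.0000, 0.0000)
After 1 day: (0.3600, 0.3200, 0.3200)
After 2 days: (0.2912, 0.3984, 0.3104)
After 3 days: (0.3002, 0.3937, 0.3060)
P(in Sunny after 3 days) = 0.3937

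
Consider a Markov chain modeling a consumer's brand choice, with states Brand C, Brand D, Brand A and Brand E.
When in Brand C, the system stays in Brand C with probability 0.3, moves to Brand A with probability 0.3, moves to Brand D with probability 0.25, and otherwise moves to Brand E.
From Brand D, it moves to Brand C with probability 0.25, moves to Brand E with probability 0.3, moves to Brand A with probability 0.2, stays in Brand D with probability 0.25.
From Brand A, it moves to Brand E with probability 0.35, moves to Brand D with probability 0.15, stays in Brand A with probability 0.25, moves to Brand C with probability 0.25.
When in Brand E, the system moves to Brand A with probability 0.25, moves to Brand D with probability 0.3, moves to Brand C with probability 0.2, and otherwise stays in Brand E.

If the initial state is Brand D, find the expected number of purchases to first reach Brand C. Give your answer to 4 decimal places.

4.2521

Let t(s) be the expected number of purchases to first reach Brand C from state s, with t(Brand C) = 0. Conditioning on the first purchase:
t(Brand D) = 1 + 0.25·t(Brand D) + 0.2·t(Brand A) + 0.3·t(Brand E)
t(Brand A) = 1 + 0.15·t(Brand D) + 0.25·t(Brand A) + 0.35·t(Brand E)
t(Brand E) = 1 + 0.3·t(Brand D) + 0.25·t(Brand A) + 0.25·t(Brand E)
Solving: t(Brand D) = 4.2521, t(Brand A) = 4.2628, t(Brand E) = 4.4551.
Expected purchases from Brand D to Brand C: 4.2521.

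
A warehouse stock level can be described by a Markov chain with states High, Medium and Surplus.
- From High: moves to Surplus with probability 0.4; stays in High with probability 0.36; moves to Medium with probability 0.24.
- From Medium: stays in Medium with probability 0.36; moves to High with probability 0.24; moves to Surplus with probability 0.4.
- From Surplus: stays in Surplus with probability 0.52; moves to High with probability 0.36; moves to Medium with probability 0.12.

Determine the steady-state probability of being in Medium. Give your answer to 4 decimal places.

Let the stationary distribution be π with π = πP and π_1 + π_2 + π_3 = 1.
π_1 = 0.36·π_1 + 0.24·π_2 + 0.36·π_3
π_2 = 0.24·π_1 + 0.36·π_2 + 0.12·π_3
Solving with the normalization constraint gives π = (0.3347, 0.2107, 0.4545).
So the stationary probability of Medium is 0.2107.

0.2107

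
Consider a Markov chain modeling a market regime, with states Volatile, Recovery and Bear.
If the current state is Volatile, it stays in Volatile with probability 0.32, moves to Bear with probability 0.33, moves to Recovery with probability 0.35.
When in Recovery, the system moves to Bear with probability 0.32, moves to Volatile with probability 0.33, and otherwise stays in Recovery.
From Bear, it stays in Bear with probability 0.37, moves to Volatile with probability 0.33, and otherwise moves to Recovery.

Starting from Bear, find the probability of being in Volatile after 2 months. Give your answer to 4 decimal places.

Sum over the intermediate state after 1 month:
P = P(Bear→Volatile)·P(Volatile→Volatile) + P(Bear→Recovery)·P(Recovery→Volatile) + P(Bear→Bear)·P(Bear→Volatile)
  = 0.33×0.32 + 0.3×0.33 + 0.37×0.33
  = 0.1056 + 0.0990 + 0.1221 = 0.3267

0.3267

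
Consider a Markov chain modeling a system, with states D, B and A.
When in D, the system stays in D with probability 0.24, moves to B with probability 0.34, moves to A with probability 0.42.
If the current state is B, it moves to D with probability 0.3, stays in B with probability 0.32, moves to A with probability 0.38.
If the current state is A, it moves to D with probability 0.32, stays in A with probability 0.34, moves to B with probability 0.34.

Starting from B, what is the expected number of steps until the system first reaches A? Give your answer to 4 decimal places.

Let t(s) be the expected number of steps to first reach A from state s, with t(A) = 0. Conditioning on the first step:
t(D) = 1 + 0.24·t(D) + 0.34·t(B)
t(B) = 1 + 0.3·t(D) + 0.32·t(B)
Solving: t(D) = 2.4590, t(B) = 2.5554.
Expected steps from B to A: 2.5554.

2.5554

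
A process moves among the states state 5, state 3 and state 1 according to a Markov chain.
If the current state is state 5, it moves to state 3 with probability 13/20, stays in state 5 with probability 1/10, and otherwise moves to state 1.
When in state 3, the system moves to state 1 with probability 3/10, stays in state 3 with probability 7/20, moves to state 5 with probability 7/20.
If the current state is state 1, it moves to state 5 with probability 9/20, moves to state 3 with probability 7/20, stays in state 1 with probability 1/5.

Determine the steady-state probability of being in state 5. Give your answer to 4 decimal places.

0.3007

Let the stationary distribution be π with π = πP and π_1 + π_2 + π_3 = 1.
π_1 = 0.1·π_1 + 0.35·π_2 + 0.45·π_3
π_2 = 0.65·π_1 + 0.35·π_2 + 0.35·π_3
Solving with the normalization constraint gives π = (0.3007, 0.4402, 0.2591).
So the stationary probability of state 5 is 0.3007.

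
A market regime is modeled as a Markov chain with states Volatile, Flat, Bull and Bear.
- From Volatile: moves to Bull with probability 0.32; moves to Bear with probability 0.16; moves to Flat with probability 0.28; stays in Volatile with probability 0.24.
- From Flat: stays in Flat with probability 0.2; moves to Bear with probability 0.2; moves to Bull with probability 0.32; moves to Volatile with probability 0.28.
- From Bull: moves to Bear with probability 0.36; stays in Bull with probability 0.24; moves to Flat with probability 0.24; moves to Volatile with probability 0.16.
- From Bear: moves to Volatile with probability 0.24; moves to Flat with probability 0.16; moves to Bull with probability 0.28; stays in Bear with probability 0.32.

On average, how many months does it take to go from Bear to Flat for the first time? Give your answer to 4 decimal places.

Let t(s) be the expected number of months to first reach Flat from state s, with t(Flat) = 0. Conditioning on the first month:
t(Volatile) = 1 + 0.24·t(Volatile) + 0.32·t(Bull) + 0.16·t(Bear)
t(Bull) = 1 + 0.16·t(Volatile) + 0.24·t(Bull) + 0.36·t(Bear)
t(Bear) = 1 + 0.24·t(Volatile) + 0.28·t(Bull) + 0.32·t(Bear)
Solving: t(Volatile) = 4.2108, t(Bull) = 4.4759, t(Bear) = 4.7998.
Expected months from Bear to Flat: 4.7998.

4.7998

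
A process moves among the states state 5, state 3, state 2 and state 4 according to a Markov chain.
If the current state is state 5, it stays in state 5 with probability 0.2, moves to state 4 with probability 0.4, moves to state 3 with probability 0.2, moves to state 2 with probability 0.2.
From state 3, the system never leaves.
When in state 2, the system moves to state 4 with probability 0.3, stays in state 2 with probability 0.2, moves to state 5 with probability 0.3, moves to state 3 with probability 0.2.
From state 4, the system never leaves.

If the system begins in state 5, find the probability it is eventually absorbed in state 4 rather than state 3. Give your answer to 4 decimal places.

0.6552

Let h(s) be the probability of absorption at state 4 starting from transient state s. Then h(state 4) = 1 and h(state 3) = 0. By first-step analysis:
h(state 5) = 0.2·h(state 5) + 0.2·0 + 0.2·h(state 2) + 0.4·1
h(state 2) = 0.3·h(state 5) + 0.2·0 + 0.2·h(state 2) + 0.3·1
Solving: h(state 5) = 0.6552, h(state 2) = 0.6207.
Starting from state 5, the probability is 0.6552.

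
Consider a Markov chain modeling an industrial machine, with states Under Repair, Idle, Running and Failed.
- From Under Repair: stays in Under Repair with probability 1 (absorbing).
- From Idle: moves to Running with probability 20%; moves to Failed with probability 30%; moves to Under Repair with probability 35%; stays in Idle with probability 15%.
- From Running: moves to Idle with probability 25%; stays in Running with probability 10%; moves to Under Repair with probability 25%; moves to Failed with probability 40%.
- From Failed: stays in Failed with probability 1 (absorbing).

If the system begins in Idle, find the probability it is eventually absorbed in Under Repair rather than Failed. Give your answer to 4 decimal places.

0.5105

Let h(s) be the probability of absorption at Under Repair starting from transient state s. Then h(Under Repair) = 1 and h(Failed) = 0. By first-step analysis:
h(Idle) = 0.35·1 + 0.15·h(Idle) + 0.2·h(Running) + 0.3·0
h(Running) = 0.25·1 + 0.25·h(Idle) + 0.1·h(Running) + 0.4·0
Solving: h(Idle) = 0.5105, h(Running) = 0.4196.
Starting from Idle, the probability is 0.5105.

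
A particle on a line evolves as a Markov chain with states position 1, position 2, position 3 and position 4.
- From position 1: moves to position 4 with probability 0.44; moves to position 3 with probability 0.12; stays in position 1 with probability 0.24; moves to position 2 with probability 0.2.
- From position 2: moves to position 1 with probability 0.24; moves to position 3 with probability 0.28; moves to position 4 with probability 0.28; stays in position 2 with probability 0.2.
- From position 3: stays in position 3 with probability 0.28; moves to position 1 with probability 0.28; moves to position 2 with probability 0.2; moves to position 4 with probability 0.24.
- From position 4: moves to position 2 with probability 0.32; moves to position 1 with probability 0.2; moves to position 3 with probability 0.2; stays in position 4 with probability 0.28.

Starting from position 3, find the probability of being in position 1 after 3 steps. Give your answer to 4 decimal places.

Propagate the distribution vector 3 steps from position 3.
After 0 steps: (0.0000, 0.0000, 1.0000, 0.0000)
After 1 step: (0.2800, 0.2000, 0.2800, 0.2400)
After 2 steps: (0.2416, 0.2288, 0.2160, 0.3136)
After 3 steps: (0.2361, 0.2376, 0.2163, 0.3100)
P(in position 1 after 3 steps) = 0.2361

0.2361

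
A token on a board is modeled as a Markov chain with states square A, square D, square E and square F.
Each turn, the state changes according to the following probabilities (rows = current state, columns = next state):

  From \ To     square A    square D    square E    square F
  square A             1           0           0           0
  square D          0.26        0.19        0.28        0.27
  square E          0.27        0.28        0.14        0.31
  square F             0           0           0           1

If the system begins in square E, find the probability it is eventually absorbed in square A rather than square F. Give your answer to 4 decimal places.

Let h(s) be the probability of absorption at square A starting from transient state s. Then h(square A) = 1 and h(square F) = 0. By first-step analysis:
h(square D) = 0.26·1 + 0.19·h(square D) + 0.28·h(square E) + 0.27·0
h(square E) = 0.27·1 + 0.28·h(square D) + 0.14·h(square E) + 0.31·0
Solving: h(square D) = 0.4840, h(square E) = 0.4715.
Starting from square E, the probability is 0.4715.

0.4715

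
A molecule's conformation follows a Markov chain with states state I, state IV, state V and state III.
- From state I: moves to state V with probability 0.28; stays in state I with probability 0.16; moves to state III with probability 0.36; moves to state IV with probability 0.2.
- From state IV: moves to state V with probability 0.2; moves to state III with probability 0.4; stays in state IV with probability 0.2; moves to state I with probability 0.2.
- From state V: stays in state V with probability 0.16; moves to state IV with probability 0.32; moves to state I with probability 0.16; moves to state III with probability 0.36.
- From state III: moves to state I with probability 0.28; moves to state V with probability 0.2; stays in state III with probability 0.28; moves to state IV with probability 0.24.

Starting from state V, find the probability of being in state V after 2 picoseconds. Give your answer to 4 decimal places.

Propagate the distribution vector 2 picoseconds from state V.
After 0 picoseconds: (0.0000, 0.0000, 1.0000, 0.0000)
After 1 picosecond: (0.1600, 0.3200, 0.1600, 0.3600)
After 2 picoseconds: (0.2160, 0.2336, 0.2064, 0.3440)
P(in state V after 2 picoseconds) = 0.2064

0.2064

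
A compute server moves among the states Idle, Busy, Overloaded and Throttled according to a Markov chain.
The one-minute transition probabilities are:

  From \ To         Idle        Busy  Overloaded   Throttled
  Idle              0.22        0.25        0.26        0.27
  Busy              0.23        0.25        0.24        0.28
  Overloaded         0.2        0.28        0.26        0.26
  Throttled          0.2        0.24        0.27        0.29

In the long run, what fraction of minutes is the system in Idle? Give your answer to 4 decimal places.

Let the stationary distribution be π with π = πP and π_1 + π_2 + π_3 + π_4 = 1.
π_1 = 0.22·π_1 + 0.23·π_2 + 0.2·π_3 + 0.2·π_4
π_2 = 0.25·π_1 + 0.25·π_2 + 0.28·π_3 + 0.24·π_4
π_3 = 0.26·π_1 + 0.24·π_2 + 0.26·π_3 + 0.27·π_4
Solving with the normalization constraint gives π = (0.2119, 0.2550, 0.2577, 0.2755).
So the stationary probability of Idle is 0.2119.

0.2119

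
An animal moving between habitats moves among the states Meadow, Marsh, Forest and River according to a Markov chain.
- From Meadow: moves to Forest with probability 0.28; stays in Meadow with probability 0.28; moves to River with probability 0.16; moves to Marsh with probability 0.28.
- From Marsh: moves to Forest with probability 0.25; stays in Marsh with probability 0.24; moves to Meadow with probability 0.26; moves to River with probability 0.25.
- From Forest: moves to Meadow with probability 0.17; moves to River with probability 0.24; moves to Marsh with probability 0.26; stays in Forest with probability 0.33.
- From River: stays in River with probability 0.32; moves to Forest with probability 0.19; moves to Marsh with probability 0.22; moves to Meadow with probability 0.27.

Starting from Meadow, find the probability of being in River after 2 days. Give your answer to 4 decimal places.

0.2332

Propagate the distribution vector 2 days from Meadow.
After 0 days: (1.0000, 0.0000, 0.0000, 0.0000)
After 1 day: (0.2800, 0.2800, 0.2800, 0.1600)
After 2 days: (0.2420, 0.2536, 0.2712, 0.2332)
P(in River after 2 days) = 0.2332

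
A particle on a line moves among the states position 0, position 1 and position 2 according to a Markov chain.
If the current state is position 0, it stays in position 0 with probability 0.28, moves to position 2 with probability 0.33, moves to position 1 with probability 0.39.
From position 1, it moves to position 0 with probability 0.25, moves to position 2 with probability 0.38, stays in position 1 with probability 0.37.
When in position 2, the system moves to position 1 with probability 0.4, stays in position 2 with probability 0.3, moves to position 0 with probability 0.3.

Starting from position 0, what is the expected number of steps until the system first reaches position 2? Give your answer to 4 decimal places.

2.8644

Let t(s) be the expected number of steps to first reach position 2 from state s, with t(position 2) = 0. Conditioning on the first step:
t(position 0) = 1 + 0.28·t(position 0) + 0.39·t(position 1)
t(position 1) = 1 + 0.25·t(position 0) + 0.37·t(position 1)
Solving: t(position 0) = 2.8644, t(position 1) = 2.7240.
Expected steps from position 0 to position 2: 2.8644.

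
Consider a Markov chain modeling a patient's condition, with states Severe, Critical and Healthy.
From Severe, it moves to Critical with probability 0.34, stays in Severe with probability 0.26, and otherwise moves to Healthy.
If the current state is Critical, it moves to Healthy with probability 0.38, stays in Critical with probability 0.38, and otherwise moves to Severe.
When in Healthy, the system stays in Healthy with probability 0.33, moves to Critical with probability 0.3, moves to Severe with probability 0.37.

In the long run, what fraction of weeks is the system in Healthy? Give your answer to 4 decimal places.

0.3675

Let the stationary distribution be π with π = πP and π_1 + π_2 + π_3 = 1.
π_1 = 0.26·π_1 + 0.24·π_2 + 0.37·π_3
π_2 = 0.34·π_1 + 0.38·π_2 + 0.3·π_3
Solving with the normalization constraint gives π = (0.2936, 0.3389, 0.3675).
So the stationary probability of Healthy is 0.3675.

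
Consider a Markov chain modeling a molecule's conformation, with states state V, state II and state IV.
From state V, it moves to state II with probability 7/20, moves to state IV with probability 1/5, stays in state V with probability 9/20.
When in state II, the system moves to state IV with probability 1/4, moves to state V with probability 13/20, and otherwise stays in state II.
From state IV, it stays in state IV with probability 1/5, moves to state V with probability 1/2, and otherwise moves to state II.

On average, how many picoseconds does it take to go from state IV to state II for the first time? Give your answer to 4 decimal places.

Let t(s) be the expected number of picoseconds to first reach state II from state s, with t(state II) = 0. Conditioning on the first picosecond:
t(state V) = 1 + 0.45·t(state V) + 0.2·t(state IV)
t(state IV) = 1 + 0.5·t(state V) + 0.2·t(state IV)
Solving: t(state V) = 2.9412, t(state IV) = 3.0882.
Expected picoseconds from state IV to state II: 3.0882.

3.0882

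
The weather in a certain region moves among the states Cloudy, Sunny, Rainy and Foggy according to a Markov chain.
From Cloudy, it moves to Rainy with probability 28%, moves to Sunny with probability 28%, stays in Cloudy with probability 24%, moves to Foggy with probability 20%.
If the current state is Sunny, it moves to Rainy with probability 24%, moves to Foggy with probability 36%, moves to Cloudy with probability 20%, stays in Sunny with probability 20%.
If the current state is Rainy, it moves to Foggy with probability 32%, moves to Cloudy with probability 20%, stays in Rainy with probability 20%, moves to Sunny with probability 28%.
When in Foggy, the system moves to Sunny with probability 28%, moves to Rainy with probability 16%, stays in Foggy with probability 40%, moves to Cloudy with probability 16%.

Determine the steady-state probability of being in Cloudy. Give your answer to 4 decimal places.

Let the stationary distribution be π with π = πP and π_1 + π_2 + π_3 + π_4 = 1.
π_1 = 0.24·π_1 + 0.2·π_2 + 0.2·π_3 + 0.16·π_4
π_2 = 0.28·π_1 + 0.2·π_2 + 0.28·π_3 + 0.28·π_4
π_3 = 0.28·π_1 + 0.24·π_2 + 0.2·π_3 + 0.16·π_4
Solving with the normalization constraint gives π = (0.1944, 0.2593, 0.2126, 0.3337).
So the stationary probability of Cloudy is 0.1944.

0.1944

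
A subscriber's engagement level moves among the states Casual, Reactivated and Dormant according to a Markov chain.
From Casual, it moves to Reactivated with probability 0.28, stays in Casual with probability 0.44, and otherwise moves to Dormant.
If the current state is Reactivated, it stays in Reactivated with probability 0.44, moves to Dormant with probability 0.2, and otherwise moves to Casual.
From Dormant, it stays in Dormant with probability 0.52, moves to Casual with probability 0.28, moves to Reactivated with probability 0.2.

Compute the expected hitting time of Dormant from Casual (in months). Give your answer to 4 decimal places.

3.9474

Let t(s) be the expected number of months to first reach Dormant from state s, with t(Dormant) = 0. Conditioning on the first month:
t(Casual) = 1 + 0.44·t(Casual) + 0.28·t(Reactivated)
t(Reactivated) = 1 + 0.36·t(Casual) + 0.44·t(Reactivated)
Solving: t(Casual) = 3.9474, t(Reactivated) = 4.3233.
Expected months from Casual to Dormant: 3.9474.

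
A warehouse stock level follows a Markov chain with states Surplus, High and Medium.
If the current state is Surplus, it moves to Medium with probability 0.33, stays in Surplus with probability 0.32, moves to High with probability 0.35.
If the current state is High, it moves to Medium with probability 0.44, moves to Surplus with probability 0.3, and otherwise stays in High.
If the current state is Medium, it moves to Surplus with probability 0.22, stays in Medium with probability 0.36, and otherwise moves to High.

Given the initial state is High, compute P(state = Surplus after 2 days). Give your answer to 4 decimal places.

0.2708

Sum over the intermediate state after 1 day:
P = P(High→Surplus)·P(Surplus→Surplus) + P(High→High)·P(High→Surplus) + P(High→Medium)·P(Medium→Surplus)
  = 0.3×0.32 + 0.26×0.3 + 0.44×0.22
  = 0.0960 + 0.0780 + 0.0968 = 0.2708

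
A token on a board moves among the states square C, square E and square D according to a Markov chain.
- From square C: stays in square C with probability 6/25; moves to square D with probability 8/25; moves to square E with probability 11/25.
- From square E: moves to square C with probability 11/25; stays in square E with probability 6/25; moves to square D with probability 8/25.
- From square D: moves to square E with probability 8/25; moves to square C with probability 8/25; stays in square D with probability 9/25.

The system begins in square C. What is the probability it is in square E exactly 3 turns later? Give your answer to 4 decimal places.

0.3373

Propagate the distribution vector 3 turns from square C.
After 0 turns: (1.0000, 0.0000, 0.0000)
After 1 turn: (0.2400, 0.4400, 0.3200)
After 2 turns: (0.3536, 0.3136, 0.3328)
After 3 turns: (0.3293, 0.3373, 0.3333)
P(in square E after 3 turns) = 0.3373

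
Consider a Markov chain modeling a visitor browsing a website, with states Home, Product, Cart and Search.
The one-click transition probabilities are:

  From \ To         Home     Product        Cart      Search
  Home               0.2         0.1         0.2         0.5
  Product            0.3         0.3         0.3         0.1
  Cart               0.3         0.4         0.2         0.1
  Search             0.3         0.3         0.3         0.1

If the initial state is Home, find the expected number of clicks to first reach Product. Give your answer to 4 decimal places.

Let t(s) be the expected number of clicks to first reach Product from state s, with t(Product) = 0. Conditioning on the first click:
t(Home) = 1 + 0.2·t(Home) + 0.2·t(Cart) + 0.5·t(Search)
t(Cart) = 1 + 0.3·t(Home) + 0.2·t(Cart) + 0.1·t(Search)
t(Search) = 1 + 0.3·t(Home) + 0.3·t(Cart) + 0.1·t(Search)
Solving: t(Home) = 4.4037, t(Cart) = 3.3639, t(Search) = 3.7003.
Expected clicks from Home to Product: 4.4037.

4.4037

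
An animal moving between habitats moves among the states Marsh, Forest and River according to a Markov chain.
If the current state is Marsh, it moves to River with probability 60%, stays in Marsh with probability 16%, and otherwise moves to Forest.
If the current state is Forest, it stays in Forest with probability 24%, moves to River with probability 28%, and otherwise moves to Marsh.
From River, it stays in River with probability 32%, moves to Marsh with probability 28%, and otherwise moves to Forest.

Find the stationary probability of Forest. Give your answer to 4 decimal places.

0.3029

Let the stationary distribution be π with π = πP and π_1 + π_2 + π_3 = 1.
π_1 = 0.16·π_1 + 0.48·π_2 + 0.28·π_3
π_2 = 0.24·π_1 + 0.24·π_2 + 0.4·π_3
Solving with the normalization constraint gives π = (0.3041, 0.3029, 0.3930).
So the stationary probability of Forest is 0.3029.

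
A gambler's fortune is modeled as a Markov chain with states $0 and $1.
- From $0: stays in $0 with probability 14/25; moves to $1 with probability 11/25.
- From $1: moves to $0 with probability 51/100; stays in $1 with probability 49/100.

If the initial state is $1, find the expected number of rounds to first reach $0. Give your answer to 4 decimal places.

1.9608

Let t(s) be the expected number of rounds to first reach $0 from state s, with t($0) = 0. Conditioning on the first round:
t($1) = 1 + 0.49·t($1)
Solving: t($1) = 1.9608.
Expected rounds from $1 to $0: 1.9608.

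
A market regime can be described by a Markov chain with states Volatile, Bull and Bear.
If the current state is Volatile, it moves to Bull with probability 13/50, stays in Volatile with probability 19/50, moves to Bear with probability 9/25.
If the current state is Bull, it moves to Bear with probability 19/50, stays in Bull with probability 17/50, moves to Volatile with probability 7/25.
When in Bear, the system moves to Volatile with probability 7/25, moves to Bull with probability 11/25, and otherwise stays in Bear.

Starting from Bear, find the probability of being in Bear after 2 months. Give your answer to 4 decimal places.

0.3464

Sum over the intermediate state after 1 month:
P = P(Bear→Volatile)·P(Volatile→Bear) + P(Bear→Bull)·P(Bull→Bear) + P(Bear→Bear)·P(Bear→Bear)
  = 0.28×0.36 + 0.44×0.38 + 0.28×0.28
  = 0.1008 + 0.1672 + 0.0784 = 0.3464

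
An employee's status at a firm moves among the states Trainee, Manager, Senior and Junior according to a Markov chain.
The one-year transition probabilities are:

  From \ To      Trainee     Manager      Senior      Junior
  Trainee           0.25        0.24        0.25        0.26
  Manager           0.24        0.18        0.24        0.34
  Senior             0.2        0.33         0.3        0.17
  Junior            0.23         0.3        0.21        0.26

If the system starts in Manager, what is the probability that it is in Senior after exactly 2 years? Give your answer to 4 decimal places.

Propagate the distribution vector 2 years from Manager.
After 0 years: (0.0000, 1.0000, 0.0000, 0.0000)
After 1 year: (0.2400, 0.1800, 0.2400, 0.3400)
After 2 years: (0.2294, 0.2712, 0.2466, 0.2528)
P(in Senior after 2 years) = 0.2466

0.2466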